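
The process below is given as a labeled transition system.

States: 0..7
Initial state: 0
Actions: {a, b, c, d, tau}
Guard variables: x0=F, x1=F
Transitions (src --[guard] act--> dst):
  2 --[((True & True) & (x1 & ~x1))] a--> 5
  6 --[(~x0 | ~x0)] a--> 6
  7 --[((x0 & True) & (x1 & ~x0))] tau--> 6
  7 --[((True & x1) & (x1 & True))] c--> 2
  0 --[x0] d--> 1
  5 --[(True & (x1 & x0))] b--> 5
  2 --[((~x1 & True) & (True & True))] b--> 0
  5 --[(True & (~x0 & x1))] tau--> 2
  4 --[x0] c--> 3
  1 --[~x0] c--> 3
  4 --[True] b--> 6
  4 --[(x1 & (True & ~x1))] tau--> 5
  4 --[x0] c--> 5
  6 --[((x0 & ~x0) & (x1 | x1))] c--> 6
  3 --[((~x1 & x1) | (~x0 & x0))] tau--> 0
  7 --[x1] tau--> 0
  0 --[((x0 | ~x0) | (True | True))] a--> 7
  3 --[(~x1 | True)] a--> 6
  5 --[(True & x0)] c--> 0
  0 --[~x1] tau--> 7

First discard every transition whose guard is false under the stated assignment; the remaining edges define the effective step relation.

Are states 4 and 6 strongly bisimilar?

Bisimulation quotient by refinement:
  round 0: {{0,1,2,3,4,5,6,7}}
  round 1: {{0},{1},{2,4},{3,6},{5,7}}
  round 2: {{0},{1},{2},{3,6},{4},{5,7}}
6 equivalence class(es) (converged in 3)
4∈{4}, 6∈{3,6}

Answer: NOT BISIMILAR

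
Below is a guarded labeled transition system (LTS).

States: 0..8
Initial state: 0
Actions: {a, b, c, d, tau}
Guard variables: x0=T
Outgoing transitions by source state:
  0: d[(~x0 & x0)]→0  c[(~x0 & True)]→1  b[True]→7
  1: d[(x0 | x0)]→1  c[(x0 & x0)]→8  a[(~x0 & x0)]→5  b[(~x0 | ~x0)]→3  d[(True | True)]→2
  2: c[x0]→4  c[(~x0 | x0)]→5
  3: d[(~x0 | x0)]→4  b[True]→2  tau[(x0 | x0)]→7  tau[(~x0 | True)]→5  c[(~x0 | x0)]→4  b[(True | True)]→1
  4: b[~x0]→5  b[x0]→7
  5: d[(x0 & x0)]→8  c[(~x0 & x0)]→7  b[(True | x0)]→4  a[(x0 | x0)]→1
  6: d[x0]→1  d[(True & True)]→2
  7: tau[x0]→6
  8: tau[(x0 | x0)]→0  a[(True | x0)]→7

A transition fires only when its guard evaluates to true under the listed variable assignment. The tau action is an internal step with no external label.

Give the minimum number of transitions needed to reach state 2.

Breadth-first toward 2:
  L0 = {0}
  L1 = {7}
  L2 = {6}
  L3 = {1,2}
depth(2)=3, e.g. b·tau·d

Answer: 3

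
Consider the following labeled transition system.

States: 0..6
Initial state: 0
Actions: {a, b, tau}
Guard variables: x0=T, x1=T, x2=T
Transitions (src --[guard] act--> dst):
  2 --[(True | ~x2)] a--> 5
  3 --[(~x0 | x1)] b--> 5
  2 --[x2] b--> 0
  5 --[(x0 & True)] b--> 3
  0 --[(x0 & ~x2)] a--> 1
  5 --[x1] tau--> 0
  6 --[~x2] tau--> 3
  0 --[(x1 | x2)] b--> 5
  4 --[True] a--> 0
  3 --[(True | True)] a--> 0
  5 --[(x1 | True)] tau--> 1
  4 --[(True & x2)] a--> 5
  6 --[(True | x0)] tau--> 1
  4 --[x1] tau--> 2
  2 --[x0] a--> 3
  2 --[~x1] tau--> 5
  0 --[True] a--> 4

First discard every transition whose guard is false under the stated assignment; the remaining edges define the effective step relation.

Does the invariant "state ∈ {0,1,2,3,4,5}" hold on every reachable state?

Safe = {0,1,2,3,4,5}
Reachable = {0,1,2,3,4,5}
  0: safe
  1: safe
  2: safe
  3: safe
  4: safe
  5: safe

Answer: INVARIANT HOLDS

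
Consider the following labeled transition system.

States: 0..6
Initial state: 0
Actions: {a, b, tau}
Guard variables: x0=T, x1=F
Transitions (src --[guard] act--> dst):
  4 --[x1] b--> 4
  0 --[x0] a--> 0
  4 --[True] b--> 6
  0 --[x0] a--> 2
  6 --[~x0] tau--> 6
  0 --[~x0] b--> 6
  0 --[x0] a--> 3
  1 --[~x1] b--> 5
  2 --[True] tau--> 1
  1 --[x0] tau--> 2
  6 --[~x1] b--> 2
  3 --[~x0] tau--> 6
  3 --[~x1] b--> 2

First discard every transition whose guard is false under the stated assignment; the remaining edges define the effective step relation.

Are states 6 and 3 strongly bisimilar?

Answer: BISIMILAR

Analysis:
Compute ~ classes (split until stable):
  round 0: {{0,1,2,3,4,5,6}}
  round 1: {{0},{1},{2},{3,4,6},{5}}
  round 2: {{0},{1},{2},{3,6},{4},{5}}
6 equivalence class(es) (converged in 3)
[6]={3,6}  [3]={3,6}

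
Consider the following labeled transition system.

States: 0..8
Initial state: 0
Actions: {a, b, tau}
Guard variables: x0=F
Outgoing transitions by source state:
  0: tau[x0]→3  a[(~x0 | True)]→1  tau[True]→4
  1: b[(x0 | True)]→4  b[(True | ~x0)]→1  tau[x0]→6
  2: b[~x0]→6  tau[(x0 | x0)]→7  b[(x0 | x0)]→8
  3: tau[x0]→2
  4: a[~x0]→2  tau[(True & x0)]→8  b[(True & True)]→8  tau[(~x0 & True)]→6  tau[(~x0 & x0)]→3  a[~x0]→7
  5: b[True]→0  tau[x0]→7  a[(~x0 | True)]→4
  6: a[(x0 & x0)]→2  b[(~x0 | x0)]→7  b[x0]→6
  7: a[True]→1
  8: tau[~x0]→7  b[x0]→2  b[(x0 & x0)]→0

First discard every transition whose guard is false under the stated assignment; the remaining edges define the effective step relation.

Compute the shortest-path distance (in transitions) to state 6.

Answer: 2

Working:
BFS to 6:
  Layer 0: {0}
  Layer 1: {1,4}
  Layer 2: {2,6,7,8}
depth(6)=2, e.g. tau·tau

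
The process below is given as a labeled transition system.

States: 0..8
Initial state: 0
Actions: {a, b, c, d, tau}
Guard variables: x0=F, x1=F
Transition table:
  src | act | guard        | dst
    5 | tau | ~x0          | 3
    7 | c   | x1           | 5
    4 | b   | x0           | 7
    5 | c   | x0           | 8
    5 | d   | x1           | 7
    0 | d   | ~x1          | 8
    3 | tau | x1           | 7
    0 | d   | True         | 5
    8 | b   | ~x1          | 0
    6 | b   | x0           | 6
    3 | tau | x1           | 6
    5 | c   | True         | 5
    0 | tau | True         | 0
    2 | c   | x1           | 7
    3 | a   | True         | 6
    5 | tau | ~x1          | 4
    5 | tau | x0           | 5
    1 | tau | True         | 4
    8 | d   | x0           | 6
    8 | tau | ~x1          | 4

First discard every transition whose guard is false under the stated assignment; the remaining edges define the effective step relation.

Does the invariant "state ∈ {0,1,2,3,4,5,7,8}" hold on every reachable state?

Answer: INVARIANT VIOLATED at state 6

Trace:
Inv-set: {0,1,2,3,4,5,7,8}
Reach set: {0,3,4,5,6,8}
  0: safe
  3: safe
  4: safe
  5: safe
  6: ✗ unsafe
  8: safe
reach 6 via d·tau·a — violates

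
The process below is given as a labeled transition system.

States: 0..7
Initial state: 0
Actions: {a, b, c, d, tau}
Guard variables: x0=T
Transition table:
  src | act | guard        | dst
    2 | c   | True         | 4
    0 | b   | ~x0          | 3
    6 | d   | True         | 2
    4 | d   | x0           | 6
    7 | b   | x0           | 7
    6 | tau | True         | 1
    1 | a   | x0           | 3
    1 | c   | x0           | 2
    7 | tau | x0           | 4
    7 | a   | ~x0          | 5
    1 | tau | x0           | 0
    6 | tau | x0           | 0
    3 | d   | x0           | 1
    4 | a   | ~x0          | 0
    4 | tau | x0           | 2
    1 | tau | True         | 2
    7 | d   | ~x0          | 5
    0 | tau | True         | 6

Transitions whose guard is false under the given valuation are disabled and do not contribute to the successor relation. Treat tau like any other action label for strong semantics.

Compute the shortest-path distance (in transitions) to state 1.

Answer: 2

Working:
BFS to 1:
  depth 0: {0}
  depth 1: {6}
  depth 2: {1,2}
first hit 1 at d=2 via tau·tau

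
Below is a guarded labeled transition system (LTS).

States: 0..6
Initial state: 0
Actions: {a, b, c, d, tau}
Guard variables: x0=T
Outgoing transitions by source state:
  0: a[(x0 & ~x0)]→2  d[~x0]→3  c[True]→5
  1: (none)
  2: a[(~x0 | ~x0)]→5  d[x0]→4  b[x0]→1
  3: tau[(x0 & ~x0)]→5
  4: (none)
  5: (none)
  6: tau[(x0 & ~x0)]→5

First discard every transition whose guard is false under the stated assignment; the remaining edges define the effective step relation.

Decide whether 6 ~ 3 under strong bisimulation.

Bisimulation quotient by refinement:
  P[0] = {{0,1,2,3,4,5,6}}
  P[1] = {{0},{1,3,4,5,6},{2}}
Fixed point at round 2; 3 class(es).
[6]={1,3,4,5,6}  [3]={1,3,4,5,6}

Answer: BISIMILAR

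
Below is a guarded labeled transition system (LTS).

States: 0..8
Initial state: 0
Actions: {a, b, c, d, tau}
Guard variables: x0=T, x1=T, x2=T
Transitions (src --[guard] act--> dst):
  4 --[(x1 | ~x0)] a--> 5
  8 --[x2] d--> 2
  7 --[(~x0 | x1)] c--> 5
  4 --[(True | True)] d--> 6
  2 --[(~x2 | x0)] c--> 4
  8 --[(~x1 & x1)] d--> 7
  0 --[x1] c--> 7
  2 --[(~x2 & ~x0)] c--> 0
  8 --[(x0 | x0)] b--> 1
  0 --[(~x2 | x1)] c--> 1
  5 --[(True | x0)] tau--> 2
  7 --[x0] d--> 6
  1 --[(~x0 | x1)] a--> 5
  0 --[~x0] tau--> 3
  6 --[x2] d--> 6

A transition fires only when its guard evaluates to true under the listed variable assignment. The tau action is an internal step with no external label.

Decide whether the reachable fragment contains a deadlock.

Reachable = {0,1,2,4,5,6,7}
  0: c→1  c→7  [2 exit(s)]
  1: a→5  [1 exit(s)]
  2: c→4  [1 exit(s)]
  4: a→5  d→6  [2 exit(s)]
  5: tau→2  [1 exit(s)]
  6: d→6  [1 exit(s)]
  7: c→5  d→6  [2 exit(s)]

Answer: DEADLOCK-FREE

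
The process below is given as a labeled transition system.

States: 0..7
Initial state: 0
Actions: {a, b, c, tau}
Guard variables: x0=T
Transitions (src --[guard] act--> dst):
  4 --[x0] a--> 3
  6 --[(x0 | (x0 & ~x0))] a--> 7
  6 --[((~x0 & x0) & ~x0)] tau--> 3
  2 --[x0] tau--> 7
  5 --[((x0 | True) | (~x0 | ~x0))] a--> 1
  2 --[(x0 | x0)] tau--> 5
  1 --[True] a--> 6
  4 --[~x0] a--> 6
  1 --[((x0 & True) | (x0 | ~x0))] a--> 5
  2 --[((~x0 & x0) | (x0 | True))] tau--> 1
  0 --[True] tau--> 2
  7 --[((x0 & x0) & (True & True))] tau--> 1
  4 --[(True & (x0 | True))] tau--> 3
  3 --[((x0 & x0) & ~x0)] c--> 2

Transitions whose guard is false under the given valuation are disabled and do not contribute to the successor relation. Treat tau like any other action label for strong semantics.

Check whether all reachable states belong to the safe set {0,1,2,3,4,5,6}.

Answer: INVARIANT VIOLATED at state 7

Working:
Allowed set {0,1,2,3,4,5,6}
R = {0,1,2,5,6,7}
  0: safe
  1: safe
  2: safe
  5: safe
  6: safe
  7: outside
witness against invariant: tau·tau → 7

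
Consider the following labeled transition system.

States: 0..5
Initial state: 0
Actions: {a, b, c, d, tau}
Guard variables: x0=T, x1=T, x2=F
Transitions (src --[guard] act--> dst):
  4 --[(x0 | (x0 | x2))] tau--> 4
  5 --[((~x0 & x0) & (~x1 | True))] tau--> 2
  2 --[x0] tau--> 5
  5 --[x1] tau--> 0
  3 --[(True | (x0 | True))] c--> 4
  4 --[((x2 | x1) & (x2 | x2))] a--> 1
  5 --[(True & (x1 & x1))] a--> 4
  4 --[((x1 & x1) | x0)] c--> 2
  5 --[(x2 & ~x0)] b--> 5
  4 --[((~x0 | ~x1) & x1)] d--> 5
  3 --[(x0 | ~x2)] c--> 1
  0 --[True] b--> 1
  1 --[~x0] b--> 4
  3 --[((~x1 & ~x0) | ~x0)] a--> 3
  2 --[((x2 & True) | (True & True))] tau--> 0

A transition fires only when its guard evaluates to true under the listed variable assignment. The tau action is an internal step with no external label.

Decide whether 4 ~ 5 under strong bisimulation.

Bisimulation quotient by refinement:
  π0 = {{0,1,2,3,4,5}}
  π1 = {{0},{1},{2},{3},{4},{5}}
6 equivalence class(es) (converged in 2)
4∈{4}, 5∈{5}

Answer: NOT BISIMILAR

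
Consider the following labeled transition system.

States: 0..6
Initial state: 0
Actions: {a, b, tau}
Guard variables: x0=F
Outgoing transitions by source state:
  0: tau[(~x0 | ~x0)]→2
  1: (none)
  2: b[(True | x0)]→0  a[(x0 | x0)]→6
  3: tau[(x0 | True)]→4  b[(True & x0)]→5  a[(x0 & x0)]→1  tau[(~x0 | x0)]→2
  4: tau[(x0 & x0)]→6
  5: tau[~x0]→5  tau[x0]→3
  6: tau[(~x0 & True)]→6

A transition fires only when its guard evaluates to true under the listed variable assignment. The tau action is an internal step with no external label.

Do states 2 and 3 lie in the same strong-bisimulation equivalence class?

Answer: NOT BISIMILAR

Analysis:
Compute ~ classes (split until stable):
  π0 = {{0,1,2,3,4,5,6}}
  π1 = {{0,3,5,6},{1,4},{2}}
  π2 = {{0},{1,4},{2},{3},{5,6}}
stable after 3 split(s): 5 block(s)
class of 2: {2}; class of 3: {3}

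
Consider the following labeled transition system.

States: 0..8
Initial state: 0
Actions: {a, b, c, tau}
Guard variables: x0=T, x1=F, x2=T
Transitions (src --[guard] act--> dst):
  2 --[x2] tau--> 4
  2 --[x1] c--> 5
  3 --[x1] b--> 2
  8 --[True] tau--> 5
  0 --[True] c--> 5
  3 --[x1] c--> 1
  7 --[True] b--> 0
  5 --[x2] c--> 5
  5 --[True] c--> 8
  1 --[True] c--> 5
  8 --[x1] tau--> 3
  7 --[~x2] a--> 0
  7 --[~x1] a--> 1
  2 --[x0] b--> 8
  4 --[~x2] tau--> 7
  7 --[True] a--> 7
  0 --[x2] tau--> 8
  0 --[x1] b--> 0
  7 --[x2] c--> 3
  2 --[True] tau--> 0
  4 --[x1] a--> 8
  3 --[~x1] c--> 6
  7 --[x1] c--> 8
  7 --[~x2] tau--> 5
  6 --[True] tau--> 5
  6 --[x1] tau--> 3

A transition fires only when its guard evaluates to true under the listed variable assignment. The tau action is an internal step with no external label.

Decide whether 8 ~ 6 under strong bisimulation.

Answer: BISIMILAR

Trace:
Bisimulation quotient by refinement:
  π0 = {{0,1,2,3,4,5,6,7,8}}
  π1 = {{0},{1,3,5},{2},{4},{6,8},{7}}
  π2 = {{0},{1},{2},{3},{4},{5},{6,8},{7}}
Fixed point at round 3; 8 class(es).
8∈{6,8}, 6∈{6,8}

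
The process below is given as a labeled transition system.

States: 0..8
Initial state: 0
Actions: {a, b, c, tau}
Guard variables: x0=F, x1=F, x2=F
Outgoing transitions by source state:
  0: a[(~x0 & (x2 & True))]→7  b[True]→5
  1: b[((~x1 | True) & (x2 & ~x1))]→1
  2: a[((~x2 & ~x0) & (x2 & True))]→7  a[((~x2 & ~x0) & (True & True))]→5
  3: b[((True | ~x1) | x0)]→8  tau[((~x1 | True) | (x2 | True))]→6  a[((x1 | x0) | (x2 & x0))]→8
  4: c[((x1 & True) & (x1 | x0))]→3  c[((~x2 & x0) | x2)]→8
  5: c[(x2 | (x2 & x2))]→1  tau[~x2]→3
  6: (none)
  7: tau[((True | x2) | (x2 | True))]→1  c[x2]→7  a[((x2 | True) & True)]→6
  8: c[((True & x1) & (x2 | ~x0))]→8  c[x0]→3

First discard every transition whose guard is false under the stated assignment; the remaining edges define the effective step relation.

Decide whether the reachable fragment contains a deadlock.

Reach set: {0,3,5,6,8}
  0: b→5  [1 exit(s)]
  3: b→8  tau→6  [2 exit(s)]
  5: tau→3  [1 exit(s)]
  6: ∅  [STUCK]
  8: ∅  [STUCK]
witness 6: b·tau·tau

Answer: DEADLOCK at state 6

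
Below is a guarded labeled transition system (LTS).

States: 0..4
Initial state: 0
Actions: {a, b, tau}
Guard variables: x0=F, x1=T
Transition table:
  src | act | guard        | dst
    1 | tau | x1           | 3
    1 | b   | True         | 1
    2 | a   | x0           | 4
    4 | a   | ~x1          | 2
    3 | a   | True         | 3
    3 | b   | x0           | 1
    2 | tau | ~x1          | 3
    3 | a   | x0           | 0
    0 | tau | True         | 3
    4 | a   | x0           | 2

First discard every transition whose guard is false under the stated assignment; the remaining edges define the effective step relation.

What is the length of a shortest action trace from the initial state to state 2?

BFS to 2:
  Layer 0: {0}
  Layer 1: {3}
2 never appears.

Answer: UNREACHABLE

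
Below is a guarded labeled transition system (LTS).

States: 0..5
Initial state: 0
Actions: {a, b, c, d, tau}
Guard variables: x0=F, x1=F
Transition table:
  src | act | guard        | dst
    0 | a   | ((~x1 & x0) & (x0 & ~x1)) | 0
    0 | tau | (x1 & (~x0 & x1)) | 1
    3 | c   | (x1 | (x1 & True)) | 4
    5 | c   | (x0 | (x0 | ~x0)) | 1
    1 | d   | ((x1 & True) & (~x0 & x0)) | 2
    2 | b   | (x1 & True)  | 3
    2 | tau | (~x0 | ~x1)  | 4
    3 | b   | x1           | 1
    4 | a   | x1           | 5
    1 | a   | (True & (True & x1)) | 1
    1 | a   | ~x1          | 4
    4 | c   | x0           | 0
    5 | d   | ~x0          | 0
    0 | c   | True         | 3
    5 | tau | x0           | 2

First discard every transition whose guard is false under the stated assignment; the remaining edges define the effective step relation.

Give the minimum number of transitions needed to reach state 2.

Layered search for 2:
  Layer 0: {0}
  Layer 1: {3}
2 never appears.

Answer: UNREACHABLE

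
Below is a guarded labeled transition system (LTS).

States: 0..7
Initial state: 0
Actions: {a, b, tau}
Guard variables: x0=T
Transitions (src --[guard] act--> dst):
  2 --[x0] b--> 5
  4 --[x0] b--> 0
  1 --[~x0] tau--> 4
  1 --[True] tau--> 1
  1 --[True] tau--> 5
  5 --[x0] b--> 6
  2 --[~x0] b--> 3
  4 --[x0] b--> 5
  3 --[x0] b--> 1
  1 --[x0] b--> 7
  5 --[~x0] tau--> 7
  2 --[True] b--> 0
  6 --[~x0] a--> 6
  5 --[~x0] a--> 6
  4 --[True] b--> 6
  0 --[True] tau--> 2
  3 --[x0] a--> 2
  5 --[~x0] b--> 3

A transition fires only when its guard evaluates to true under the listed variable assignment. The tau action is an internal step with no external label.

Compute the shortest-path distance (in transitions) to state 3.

Answer: UNREACHABLE

Analysis:
BFS to 3:
  Layer 0: {0}
  Layer 1: {2}
  Layer 2: {5}
  Layer 3: {6}
3 never appears.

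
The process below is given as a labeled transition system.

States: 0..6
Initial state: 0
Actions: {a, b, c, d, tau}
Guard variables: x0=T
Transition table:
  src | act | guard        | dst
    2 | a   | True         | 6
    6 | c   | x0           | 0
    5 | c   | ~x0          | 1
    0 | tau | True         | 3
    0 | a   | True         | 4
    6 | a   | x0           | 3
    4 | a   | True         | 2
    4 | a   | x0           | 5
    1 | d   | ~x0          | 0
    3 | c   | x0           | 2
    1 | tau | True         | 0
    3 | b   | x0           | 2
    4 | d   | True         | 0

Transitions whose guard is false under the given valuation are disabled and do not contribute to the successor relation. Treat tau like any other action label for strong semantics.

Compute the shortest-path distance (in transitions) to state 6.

Layered search for 6:
  Layer 0: {0}
  Layer 1: {3,4}
  Layer 2: {2,5}
  Layer 3: {6}
first hit 6 at d=3 via a·a·a

Answer: 3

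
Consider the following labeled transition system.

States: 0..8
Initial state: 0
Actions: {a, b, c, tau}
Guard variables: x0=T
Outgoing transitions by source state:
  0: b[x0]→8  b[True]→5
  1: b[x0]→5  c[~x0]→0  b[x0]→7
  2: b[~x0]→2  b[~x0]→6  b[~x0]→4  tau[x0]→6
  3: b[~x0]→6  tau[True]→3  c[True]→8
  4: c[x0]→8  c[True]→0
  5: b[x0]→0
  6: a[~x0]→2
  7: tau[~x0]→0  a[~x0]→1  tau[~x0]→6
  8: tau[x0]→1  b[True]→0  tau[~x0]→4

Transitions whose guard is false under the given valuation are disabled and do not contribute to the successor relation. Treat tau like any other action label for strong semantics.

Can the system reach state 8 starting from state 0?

Answer: REACHABLE

Trace:
12 transition(s) survive guard evaluation.
depth 0: {0}
depth 1: {5,8}  now seen {0,5,8}
depth 2: {1}  now seen {0,1,5,8}
depth 3: {7}  now seen {0,1,5,7,8}
Reach set: {0,1,5,7,8}
Path to 8: b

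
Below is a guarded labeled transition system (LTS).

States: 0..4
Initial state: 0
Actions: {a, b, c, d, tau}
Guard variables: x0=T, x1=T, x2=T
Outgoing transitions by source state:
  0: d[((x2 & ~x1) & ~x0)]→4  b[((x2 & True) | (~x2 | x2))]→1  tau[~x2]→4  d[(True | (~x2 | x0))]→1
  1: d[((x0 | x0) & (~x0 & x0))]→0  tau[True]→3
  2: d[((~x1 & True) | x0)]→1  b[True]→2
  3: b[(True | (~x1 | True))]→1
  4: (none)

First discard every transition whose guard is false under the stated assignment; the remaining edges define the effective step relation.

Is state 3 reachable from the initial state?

Guard filter leaves 6 enabled edge(s).
Layer 0: {0}
Layer 1: {1}  cumulative {0,1}
Layer 2: {3}  cumulative {0,1,3}
Reachable = {0,1,3}
Path to 3: b·tau

Answer: REACHABLE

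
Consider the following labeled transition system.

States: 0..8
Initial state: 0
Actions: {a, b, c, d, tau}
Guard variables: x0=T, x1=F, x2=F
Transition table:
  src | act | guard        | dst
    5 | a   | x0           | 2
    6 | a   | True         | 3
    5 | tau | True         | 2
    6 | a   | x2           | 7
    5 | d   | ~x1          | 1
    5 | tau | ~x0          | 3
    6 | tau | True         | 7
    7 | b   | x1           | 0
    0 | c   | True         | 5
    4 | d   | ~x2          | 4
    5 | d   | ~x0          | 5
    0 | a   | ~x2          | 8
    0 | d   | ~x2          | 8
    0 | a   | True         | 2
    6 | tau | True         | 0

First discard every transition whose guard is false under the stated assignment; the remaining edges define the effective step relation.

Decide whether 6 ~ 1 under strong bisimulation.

Answer: NOT BISIMILAR

Analysis:
Bisimulation quotient by refinement:
  P[0] = {{0,1,2,3,4,5,6,7,8}}
  P[1] = {{0},{1,2,3,7,8},{4},{5},{6}}
stable after 2 split(s): 5 block(s)
[6]={6}  [1]={1,2,3,7,8}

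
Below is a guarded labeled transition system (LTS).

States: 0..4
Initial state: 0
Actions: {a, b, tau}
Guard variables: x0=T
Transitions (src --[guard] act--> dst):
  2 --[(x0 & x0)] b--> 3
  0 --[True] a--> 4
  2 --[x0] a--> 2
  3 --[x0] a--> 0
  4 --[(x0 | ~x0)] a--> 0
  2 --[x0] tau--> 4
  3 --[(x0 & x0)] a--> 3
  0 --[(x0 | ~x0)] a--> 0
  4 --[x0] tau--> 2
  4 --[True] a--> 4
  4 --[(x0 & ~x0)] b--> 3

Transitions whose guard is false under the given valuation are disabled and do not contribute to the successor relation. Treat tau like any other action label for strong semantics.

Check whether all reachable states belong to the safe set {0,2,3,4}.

Answer: INVARIANT HOLDS

Trace:
Allowed set {0,2,3,4}
Reach set: {0,2,3,4}
  0: ok
  2: ok
  3: ok
  4: ok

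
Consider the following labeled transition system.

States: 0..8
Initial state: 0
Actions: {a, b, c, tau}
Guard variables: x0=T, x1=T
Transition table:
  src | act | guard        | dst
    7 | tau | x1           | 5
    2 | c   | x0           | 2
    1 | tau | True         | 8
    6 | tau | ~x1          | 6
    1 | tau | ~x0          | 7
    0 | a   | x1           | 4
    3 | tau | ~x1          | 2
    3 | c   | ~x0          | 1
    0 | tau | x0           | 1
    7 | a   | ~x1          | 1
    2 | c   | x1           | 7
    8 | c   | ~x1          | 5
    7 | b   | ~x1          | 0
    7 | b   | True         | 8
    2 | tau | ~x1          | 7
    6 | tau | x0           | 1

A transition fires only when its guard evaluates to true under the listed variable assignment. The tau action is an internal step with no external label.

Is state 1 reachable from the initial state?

8 transition(s) survive guard evaluation.
L0 = {0}
L1 = {1,4}  cumulative {0,1,4}
L2 = {8}  cumulative {0,1,4,8}
Reach set: {0,1,4,8}
trace reaching 1: tau

Answer: REACHABLE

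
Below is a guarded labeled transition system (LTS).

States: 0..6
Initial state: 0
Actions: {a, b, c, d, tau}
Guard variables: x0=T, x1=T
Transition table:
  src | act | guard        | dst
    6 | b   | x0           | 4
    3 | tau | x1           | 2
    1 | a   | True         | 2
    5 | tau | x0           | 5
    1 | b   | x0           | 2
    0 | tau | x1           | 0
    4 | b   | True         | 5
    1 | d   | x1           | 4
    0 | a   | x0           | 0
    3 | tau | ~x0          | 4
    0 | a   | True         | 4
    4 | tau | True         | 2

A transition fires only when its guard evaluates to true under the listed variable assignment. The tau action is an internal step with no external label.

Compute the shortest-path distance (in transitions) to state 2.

BFS to 2:
  L0 = {0}
  L1 = {4}
  L2 = {2,5}
depth(2)=2, e.g. a·tau

Answer: 2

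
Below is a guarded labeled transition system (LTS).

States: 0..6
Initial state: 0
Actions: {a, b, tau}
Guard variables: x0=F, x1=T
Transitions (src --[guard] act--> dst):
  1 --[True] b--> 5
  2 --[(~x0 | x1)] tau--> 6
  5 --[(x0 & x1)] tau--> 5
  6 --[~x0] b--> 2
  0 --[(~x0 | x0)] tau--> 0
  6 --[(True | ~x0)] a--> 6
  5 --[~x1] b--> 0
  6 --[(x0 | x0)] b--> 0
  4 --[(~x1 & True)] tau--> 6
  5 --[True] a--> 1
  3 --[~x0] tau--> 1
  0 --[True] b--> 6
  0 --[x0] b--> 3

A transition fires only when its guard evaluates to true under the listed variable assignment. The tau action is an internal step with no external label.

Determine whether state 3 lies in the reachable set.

After dropping false guards: 8 live edges.
Layer 0: {0}
Layer 1: {6}  total {0,6}
Layer 2: {2}  total {0,2,6}
R = {0,2,6}

Answer: UNREACHABLE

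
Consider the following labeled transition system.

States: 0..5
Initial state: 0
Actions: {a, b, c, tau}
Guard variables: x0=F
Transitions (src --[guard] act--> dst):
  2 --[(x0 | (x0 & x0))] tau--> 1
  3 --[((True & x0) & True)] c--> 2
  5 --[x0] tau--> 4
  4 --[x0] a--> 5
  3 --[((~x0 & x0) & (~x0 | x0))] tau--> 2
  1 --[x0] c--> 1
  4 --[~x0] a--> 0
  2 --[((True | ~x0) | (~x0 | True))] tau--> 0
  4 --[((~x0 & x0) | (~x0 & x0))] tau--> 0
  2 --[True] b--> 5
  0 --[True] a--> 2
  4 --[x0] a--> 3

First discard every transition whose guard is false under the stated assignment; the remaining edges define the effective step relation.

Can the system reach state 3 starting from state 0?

After dropping false guards: 4 live edges.
Layer 0: {0}
Layer 1: {2}  now seen {0,2}
Layer 2: {5}  now seen {0,2,5}
Reach set: {0,2,5}

Answer: UNREACHABLE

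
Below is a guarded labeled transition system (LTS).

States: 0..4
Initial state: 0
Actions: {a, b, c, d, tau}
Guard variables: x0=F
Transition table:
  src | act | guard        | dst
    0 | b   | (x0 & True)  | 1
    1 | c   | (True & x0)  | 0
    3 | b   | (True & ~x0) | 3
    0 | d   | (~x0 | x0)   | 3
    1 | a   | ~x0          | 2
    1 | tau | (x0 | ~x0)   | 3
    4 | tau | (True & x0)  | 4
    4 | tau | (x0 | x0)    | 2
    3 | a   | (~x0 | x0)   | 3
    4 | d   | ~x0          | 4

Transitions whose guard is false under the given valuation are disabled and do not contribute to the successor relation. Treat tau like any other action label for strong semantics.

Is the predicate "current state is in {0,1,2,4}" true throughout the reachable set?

Answer: INVARIANT VIOLATED at state 3

Trace:
Inv-set: {0,1,2,4}
Reach set: {0,3}
  0: ok
  3: ✗ unsafe
reach 3 via d — violates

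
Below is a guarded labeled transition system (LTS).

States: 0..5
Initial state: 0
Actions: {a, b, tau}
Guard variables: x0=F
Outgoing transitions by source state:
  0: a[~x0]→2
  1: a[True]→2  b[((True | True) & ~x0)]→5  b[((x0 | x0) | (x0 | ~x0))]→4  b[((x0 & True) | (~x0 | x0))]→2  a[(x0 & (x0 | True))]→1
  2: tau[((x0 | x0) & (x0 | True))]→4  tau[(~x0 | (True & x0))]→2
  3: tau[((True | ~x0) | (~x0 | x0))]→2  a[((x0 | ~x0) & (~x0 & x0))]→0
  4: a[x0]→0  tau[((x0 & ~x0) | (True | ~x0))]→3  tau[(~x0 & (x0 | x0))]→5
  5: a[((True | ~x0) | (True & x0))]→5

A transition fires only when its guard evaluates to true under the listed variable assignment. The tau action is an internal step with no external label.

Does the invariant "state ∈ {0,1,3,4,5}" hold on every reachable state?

Allowed set {0,1,3,4,5}
Reach set: {0,2}
  0: ✓
  2: VIOLATES
witness against invariant: a → 2

Answer: INVARIANT VIOLATED at state 2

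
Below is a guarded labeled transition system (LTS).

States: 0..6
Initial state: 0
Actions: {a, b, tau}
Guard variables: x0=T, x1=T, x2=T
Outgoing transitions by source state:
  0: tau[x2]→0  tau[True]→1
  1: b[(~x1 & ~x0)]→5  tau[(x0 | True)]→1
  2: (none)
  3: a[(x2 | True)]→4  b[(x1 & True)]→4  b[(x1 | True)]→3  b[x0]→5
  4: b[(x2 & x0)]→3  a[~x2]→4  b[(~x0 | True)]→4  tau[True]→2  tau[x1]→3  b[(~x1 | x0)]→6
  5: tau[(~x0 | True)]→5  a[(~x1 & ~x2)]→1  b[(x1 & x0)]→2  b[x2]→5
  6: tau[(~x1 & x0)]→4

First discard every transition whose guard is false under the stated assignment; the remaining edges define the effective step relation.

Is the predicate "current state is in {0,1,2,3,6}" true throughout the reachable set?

Answer: INVARIANT HOLDS

Analysis:
Inv-set: {0,1,2,3,6}
Reachable = {0,1}
  0: ok
  1: ok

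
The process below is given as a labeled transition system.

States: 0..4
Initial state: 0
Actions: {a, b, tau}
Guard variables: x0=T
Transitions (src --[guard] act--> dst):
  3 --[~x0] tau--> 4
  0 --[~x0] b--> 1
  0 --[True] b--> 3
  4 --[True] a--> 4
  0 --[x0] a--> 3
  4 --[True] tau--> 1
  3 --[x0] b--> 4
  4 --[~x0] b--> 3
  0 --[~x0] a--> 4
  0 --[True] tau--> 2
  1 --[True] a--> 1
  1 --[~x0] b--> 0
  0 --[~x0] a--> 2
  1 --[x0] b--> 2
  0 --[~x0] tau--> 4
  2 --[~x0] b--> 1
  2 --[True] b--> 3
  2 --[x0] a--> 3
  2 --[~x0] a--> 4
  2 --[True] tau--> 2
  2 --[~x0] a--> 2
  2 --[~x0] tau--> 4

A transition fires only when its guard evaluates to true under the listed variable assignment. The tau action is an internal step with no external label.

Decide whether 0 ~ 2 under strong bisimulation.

Answer: BISIMILAR

Trace:
Compute ~ classes (split until stable):
  round 0: {{0,1,2,3,4}}
  round 1: {{0,2},{1},{3},{4}}
Fixed point at round 2; 4 class(es).
class of 0: {0,2}; class of 2: {0,2}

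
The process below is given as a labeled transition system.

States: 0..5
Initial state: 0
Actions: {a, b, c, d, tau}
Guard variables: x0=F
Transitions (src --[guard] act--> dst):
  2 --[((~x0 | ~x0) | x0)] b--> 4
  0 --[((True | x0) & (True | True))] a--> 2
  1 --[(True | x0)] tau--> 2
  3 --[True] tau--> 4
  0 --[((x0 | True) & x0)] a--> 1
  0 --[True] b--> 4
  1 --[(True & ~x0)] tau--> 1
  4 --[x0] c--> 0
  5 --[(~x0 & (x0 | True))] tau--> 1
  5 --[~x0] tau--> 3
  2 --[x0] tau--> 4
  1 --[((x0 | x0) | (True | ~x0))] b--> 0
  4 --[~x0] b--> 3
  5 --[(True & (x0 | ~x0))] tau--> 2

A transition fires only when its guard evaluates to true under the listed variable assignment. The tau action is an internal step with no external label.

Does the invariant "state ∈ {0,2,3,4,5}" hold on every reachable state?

Inv-set: {0,2,3,4,5}
Reach set: {0,2,3,4}
  0: ok
  2: ok
  3: ok
  4: ok

Answer: INVARIANT HOLDS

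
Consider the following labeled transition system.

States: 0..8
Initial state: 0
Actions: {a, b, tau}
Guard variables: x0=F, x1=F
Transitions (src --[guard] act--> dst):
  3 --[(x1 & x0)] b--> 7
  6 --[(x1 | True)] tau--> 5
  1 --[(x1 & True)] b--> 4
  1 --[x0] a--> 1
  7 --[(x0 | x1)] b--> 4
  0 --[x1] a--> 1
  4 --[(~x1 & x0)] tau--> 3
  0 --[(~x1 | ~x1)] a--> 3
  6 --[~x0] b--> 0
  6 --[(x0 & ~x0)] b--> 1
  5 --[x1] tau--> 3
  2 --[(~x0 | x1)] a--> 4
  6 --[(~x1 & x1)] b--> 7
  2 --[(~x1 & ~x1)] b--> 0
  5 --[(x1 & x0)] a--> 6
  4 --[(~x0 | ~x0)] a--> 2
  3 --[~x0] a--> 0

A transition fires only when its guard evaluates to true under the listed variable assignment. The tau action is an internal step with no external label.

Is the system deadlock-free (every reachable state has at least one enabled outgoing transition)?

Answer: DEADLOCK-FREE

Trace:
R = {0,3}
  0: a→3  [1 out]
  3: a→0  [1 out]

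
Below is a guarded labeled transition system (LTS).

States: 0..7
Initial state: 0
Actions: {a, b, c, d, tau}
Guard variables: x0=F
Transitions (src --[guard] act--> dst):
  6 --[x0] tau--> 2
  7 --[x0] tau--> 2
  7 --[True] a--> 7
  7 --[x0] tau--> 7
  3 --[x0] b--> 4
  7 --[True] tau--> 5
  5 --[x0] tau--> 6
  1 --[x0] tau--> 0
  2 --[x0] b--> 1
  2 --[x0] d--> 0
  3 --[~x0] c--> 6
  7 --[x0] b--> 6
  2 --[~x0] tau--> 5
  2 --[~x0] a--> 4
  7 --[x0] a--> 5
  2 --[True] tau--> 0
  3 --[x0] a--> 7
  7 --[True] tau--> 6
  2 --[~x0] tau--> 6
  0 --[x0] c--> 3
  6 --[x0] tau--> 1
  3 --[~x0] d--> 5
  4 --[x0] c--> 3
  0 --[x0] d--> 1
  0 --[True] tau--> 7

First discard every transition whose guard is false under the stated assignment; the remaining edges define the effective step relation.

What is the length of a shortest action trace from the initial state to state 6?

Answer: 2

Working:
Layered search for 6:
  Layer 0: {0}
  Layer 1: {7}
  Layer 2: {5,6}
6 enters at depth 2; path tau·tau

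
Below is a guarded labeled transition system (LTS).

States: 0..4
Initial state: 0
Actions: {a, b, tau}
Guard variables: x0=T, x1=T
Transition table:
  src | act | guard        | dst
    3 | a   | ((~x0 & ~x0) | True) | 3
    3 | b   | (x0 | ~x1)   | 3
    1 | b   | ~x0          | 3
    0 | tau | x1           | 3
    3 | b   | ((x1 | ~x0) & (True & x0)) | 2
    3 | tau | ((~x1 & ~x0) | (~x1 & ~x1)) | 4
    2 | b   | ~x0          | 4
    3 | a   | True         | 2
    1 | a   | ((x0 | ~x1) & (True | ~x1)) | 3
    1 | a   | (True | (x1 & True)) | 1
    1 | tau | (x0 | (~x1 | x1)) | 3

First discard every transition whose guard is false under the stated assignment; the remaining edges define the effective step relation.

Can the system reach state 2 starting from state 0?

Guard filter leaves 8 enabled edge(s).
Layer 0: {0}
Layer 1: {3}  now seen {0,3}
Layer 2: {2}  now seen {0,2,3}
R = {0,2,3}
trace reaching 2: tau·a

Answer: REACHABLE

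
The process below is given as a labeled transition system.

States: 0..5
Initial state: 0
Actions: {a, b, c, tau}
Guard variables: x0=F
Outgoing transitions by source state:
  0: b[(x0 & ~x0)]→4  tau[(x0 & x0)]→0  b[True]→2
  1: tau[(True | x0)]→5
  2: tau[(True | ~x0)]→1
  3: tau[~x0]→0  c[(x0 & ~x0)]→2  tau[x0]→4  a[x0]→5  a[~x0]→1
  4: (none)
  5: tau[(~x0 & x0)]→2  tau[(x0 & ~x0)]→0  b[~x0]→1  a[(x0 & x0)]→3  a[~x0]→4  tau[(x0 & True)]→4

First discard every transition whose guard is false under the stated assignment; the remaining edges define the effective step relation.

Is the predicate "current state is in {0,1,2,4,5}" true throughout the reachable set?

Allowed set {0,1,2,4,5}
Reach set: {0,1,2,4,5}
  0: ✓
  1: ✓
  2: ✓
  4: ✓
  5: ✓

Answer: INVARIANT HOLDS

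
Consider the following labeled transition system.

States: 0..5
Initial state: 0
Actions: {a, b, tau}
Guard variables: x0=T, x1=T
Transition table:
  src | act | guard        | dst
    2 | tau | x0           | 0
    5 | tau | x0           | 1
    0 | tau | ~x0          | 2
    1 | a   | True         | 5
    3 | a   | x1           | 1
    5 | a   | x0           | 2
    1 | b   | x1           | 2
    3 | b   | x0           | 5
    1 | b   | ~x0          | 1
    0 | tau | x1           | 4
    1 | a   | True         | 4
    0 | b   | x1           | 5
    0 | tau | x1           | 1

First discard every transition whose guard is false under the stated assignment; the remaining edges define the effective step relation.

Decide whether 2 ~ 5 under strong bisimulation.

Refine partition for ~:
  P[0] = {{0,1,2,3,4,5}}
  P[1] = {{0},{1,3},{2},{4},{5}}
  P[2] = {{0},{1},{2},{3},{4},{5}}
6 equivalence class(es) (converged in 3)
[2]={2}  [5]={5}

Answer: NOT BISIMILAR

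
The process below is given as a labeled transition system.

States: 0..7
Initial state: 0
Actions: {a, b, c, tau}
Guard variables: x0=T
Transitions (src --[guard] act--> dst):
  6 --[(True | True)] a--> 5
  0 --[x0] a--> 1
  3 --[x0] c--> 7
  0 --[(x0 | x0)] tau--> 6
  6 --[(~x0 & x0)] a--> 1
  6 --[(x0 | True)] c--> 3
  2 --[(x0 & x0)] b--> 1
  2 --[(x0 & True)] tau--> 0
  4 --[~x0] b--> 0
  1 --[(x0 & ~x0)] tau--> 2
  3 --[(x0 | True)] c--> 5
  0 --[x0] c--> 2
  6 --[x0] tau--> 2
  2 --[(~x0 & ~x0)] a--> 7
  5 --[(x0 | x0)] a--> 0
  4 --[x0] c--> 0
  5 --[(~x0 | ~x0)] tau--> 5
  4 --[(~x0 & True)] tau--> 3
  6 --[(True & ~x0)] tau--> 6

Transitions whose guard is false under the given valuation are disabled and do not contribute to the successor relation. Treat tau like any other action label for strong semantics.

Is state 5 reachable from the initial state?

12 transition(s) survive guard evaluation.
depth 0: {0}
depth 1: {1,2,6}  now seen {0,1,2,6}
depth 2: {3,5}  now seen {0,1,2,3,5,6}
depth 3: {7}  now seen {0,1,2,3,5,6,7}
Reachable = {0,1,2,3,5,6,7}
Path to 5: tau·a

Answer: REACHABLE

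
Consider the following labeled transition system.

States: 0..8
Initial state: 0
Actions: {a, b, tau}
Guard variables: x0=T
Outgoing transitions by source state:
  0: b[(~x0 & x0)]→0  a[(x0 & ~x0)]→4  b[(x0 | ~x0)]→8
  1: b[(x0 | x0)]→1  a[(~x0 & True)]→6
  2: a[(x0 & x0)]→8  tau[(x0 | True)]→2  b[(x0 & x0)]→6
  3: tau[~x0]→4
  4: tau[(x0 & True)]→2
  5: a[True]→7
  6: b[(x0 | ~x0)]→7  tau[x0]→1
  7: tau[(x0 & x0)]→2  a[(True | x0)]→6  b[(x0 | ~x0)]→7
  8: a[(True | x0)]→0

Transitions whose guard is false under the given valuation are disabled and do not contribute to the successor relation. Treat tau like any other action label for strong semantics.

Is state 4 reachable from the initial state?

Answer: UNREACHABLE

Trace:
After dropping false guards: 13 live edges.
L0 = {0}
L1 = {8}  total {0,8}
R = {0,8}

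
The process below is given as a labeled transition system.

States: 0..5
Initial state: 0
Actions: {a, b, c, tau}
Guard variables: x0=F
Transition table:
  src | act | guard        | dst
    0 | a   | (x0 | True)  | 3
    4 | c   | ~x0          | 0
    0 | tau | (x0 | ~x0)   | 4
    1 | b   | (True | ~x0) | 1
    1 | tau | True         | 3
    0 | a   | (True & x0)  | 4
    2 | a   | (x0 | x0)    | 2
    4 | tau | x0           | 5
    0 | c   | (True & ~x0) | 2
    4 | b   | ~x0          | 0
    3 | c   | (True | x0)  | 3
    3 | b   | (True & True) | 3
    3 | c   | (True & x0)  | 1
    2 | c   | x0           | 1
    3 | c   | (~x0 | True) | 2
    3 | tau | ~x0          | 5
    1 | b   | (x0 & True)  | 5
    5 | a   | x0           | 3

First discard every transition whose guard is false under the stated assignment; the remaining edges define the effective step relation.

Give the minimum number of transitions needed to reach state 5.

Breadth-first toward 5:
  L0 = {0}
  L1 = {2,3,4}
  L2 = {5}
first hit 5 at d=2 via a·tau

Answer: 2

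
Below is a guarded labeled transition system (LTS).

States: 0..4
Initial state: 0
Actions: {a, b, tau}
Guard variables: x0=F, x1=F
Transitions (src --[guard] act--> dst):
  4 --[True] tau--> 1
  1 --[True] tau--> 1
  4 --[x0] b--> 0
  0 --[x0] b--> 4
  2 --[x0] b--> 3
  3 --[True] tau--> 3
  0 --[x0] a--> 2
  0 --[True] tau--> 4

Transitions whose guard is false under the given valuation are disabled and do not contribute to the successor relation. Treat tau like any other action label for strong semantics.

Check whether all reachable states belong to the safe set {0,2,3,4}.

Answer: INVARIANT VIOLATED at state 1

Working:
Allowed set {0,2,3,4}
Reachable = {0,1,4}
  0: ok
  1: outside
  4: ok
reach 1 via tau·tau — violates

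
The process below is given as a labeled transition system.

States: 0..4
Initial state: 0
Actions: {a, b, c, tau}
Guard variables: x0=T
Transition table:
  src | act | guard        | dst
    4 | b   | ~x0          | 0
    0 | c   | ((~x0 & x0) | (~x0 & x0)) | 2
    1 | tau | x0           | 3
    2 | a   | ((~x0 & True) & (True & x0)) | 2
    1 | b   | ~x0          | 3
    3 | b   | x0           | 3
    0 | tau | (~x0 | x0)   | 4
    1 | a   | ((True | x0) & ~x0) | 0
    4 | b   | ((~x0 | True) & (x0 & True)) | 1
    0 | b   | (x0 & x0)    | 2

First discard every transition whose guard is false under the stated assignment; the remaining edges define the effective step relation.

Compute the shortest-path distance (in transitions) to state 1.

Answer: 2

Working:
BFS to 1:
  depth 0: {0}
  depth 1: {2,4}
  depth 2: {1}
depth(1)=2, e.g. tau·b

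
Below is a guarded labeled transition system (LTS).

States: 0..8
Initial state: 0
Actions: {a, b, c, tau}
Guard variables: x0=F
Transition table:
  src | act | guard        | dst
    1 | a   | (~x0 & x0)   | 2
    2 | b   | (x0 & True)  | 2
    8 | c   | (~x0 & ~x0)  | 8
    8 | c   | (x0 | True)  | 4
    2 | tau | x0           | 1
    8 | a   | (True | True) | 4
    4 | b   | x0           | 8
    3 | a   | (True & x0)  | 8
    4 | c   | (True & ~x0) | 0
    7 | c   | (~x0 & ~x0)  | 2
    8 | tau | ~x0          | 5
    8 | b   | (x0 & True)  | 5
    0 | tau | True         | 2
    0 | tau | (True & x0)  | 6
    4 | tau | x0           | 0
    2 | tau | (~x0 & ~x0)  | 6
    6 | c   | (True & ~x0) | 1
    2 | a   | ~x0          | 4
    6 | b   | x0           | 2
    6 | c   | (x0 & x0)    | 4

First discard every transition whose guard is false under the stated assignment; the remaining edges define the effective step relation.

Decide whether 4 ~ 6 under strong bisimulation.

Answer: NOT BISIMILAR

Analysis:
Bisimulation quotient by refinement:
  round 0: {{0,1,2,3,4,5,6,7,8}}
  round 1: {{0},{1,3,5},{2},{4,6,7},{8}}
  round 2: {{0},{1,3,5},{2},{4},{6},{7},{8}}
stable after 3 split(s): 7 block(s)
[4]={4}  [6]={6}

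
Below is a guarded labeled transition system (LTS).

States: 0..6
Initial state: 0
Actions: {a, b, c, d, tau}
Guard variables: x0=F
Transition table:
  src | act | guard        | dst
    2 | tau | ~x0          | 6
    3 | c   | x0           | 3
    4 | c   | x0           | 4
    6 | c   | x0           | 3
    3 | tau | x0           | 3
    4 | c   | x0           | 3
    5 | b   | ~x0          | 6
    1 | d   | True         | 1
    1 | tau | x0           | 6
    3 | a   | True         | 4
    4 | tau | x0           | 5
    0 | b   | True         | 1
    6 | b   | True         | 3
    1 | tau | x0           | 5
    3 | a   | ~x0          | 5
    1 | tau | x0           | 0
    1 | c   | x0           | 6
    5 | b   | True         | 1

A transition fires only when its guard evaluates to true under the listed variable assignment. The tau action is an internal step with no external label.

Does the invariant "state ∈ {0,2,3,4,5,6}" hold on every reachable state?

Safe = {0,2,3,4,5,6}
Reach set: {0,1}
  0: ✓
  1: VIOLATES
witness against invariant: b → 1

Answer: INVARIANT VIOLATED at state 1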